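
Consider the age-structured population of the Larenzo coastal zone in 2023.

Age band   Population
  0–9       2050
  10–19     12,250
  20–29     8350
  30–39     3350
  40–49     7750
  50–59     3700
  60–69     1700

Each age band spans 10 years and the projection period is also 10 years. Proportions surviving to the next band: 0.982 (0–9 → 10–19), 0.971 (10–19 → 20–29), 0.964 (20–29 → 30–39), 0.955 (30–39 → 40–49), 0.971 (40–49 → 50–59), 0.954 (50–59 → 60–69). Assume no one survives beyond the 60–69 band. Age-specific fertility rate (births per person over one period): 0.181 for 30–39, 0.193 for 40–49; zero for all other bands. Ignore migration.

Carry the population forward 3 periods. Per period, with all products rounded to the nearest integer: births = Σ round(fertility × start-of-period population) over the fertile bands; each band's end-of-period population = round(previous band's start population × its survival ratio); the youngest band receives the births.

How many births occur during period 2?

2074

Let group 1 be 0–9 through group 7 = 60–69.
Period 1.
Births: 3350 × 0.181 = 606, 7750 × 0.193 = 1496 ⇒ total 2102
Group 2: 2050 × 0.982 = 2013
Group 3: 12250 × 0.971 = 11895
Group 4: 8350 × 0.964 = 8049
Group 5: 3350 × 0.955 = 3199
Group 6: 7750 × 0.971 = 7525
Group 7: 3700 × 0.954 = 3530
End of period: [2102, 2013, 11895, 8049, 3199, 7525, 3530]
Period 2.
Births: 8049 × 0.181 = 1457, 3199 × 0.193 = 617 ⇒ total 2074
Group 2: 2102 × 0.982 = 2064
Group 3: 2013 × 0.971 = 1955
Group 4: 11895 × 0.964 = 11467
Group 5: 8049 × 0.955 = 7687
Group 6: 3199 × 0.971 = 3106
Group 7: 7525 × 0.954 = 7179
End of period: [2074, 2064, 1955, 11467, 7687, 3106, 7179]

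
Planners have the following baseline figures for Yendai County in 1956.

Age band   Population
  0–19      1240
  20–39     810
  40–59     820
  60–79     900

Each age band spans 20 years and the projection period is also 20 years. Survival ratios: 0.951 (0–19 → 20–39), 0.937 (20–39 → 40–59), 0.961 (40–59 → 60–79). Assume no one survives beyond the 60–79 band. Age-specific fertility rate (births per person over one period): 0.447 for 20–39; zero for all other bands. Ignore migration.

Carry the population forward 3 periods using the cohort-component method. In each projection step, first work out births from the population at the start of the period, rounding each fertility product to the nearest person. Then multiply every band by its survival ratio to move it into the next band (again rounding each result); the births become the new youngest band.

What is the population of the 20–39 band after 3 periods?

Call the groups 1 to 4, youngest first.
Period 1.
Births: 810 × 0.447 = 362
Group 2: 1240 × 0.951 = 1179
Group 3: 810 × 0.937 = 759
Group 4: 820 × 0.961 = 788
End of period: [362, 1179, 759, 788]
Period 2.
Births: 1179 × 0.447 = 527
Group 2: 362 × 0.951 = 344
Group 3: 1179 × 0.937 = 1105
Group 4: 759 × 0.961 = 729
End of period: [527, 344, 1105, 729]
Period 3.
Births: 344 × 0.447 = 154
Group 2: 527 × 0.951 = 501
Group 3: 344 × 0.937 = 322
Group 4: 1105 × 0.961 = 1062
End of period: [154, 501, 322, 1062]

501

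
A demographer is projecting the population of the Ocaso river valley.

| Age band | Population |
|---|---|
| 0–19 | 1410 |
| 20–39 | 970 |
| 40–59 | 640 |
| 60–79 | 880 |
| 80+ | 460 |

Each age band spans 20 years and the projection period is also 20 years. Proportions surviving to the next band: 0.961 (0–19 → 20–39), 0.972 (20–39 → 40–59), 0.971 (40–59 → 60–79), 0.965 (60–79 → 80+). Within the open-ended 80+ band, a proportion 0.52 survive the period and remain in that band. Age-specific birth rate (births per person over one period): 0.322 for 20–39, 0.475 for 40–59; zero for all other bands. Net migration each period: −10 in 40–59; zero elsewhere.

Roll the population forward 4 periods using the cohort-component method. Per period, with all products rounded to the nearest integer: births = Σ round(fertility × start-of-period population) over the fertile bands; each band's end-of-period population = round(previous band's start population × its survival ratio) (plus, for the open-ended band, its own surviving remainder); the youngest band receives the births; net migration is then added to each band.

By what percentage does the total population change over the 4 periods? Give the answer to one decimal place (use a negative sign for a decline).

[period 1]
Births: 970 × 0.322 = 312, 640 × 0.475 = 304 → 616
20–39: 1410 × 0.961 = 1355
40–59: 970 × 0.972 = 943
60–79: 640 × 0.971 = 621
80+: 880 × 0.965 + 460 × 0.52 = 849 + 239 = 1088
Net migration: 40–59 − 10 → 933
Population now: 0–19=616, 20–39=1355, 40–59=933, 60–79=621, 80+=1088
[period 2]
Births: 1355 × 0.322 = 436, 933 × 0.475 = 443 → 879
20–39: 616 × 0.961 = 592
40–59: 1355 × 0.972 = 1317
60–79: 933 × 0.971 = 906
80+: 621 × 0.965 + 1088 × 0.52 = 599 + 566 = 1165
Net migration: 40–59 − 10 → 1307
Population now: 0–19=879, 20–39=592, 40–59=1307, 60–79=906, 80+=1165
[period 3]
Births: 592 × 0.322 = 191, 1307 × 0.475 = 621 → 812
20–39: 879 × 0.961 = 845
40–59: 592 × 0.972 = 575
60–79: 1307 × 0.971 = 1269
80+: 906 × 0.965 + 1165 × 0.52 = 874 + 606 = 1480
Net migration: 40–59 − 10 → 565
Population now: 0–19=812, 20–39=845, 40–59=565, 60–79=1269, 80+=1480
[period 4]
Births: 845 × 0.322 = 272, 565 × 0.475 = 268 → 540
20–39: 812 × 0.961 = 780
40–59: 845 × 0.972 = 821
60–79: 565 × 0.971 = 549
80+: 1269 × 0.965 + 1480 × 0.52 = 1225 + 770 = 1995
Net migration: 40–59 − 10 → 811
Population now: 0–19=540, 20–39=780, 40–59=811, 60–79=549, 80+=1995
Total: 4360 → 4675; change = 315; percentage change = 7.2%

7.2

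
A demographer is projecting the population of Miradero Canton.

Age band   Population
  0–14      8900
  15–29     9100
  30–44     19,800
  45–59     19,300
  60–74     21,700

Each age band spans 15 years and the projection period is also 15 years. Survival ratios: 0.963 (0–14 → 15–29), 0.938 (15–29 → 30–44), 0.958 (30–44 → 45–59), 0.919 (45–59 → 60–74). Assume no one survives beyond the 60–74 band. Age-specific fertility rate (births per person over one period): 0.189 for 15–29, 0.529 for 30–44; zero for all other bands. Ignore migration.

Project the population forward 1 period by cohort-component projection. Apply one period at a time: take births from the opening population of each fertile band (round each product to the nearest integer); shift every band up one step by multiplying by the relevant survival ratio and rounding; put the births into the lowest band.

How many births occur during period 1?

Numbering the groups 1..5 from youngest to oldest:
[period 1]
Births: 9100 * 0.189 = 1720, 19800 * 0.529 = 10474 → 12194
Group 2: 8900 * 0.963 = 8571
Group 3: 9100 * 0.938 = 8536
Group 4: 19800 * 0.958 = 18968
Group 5: 19300 * 0.919 = 17737
→ [12194, 8571, 8536, 18968, 17737]

12194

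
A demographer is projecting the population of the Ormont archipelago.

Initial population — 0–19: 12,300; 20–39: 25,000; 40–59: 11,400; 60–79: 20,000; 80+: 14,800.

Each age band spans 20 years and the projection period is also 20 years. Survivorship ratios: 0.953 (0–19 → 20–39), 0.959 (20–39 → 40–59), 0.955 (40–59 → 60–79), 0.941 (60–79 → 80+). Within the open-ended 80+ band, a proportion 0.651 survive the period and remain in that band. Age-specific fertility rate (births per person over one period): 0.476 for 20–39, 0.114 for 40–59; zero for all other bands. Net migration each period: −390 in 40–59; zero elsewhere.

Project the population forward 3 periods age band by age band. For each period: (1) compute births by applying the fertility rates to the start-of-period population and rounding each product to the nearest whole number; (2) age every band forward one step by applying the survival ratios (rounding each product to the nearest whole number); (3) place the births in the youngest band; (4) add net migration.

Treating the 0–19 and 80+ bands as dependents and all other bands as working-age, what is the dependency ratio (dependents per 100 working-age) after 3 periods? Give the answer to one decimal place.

Period 1:
Births: 25000 * 0.476 = 11900  |  11400 * 0.114 = 1300 ⇒ total 13200
20–39: 12300 * 0.953 = 11722
40–59: 25000 * 0.959 = 23975
60–79: 11400 * 0.955 = 10887
80+: 20000 * 0.941 + 14800 * 0.651 = 18820 + 9635 = 28455
Net migration: 40–59 − 390 → 23585
Giving 13200 / 11722 / 23585 / 10887 / 28455.
Period 2:
Births: 11722 * 0.476 = 5580  |  23585 * 0.114 = 2689 ⇒ total 8269
20–39: 13200 * 0.953 = 12580
40–59: 11722 * 0.959 = 11241
60–79: 23585 * 0.955 = 22524
80+: 10887 * 0.941 + 28455 * 0.651 = 10245 + 18524 = 28769
Net migration: 40–59 − 390 → 10851
Giving 8269 / 12580 / 10851 / 22524 / 28769.
Period 3:
Births: 12580 * 0.476 = 5988  |  10851 * 0.114 = 1237 ⇒ total 7225
20–39: 8269 * 0.953 = 7880
40–59: 12580 * 0.959 = 12064
60–79: 10851 * 0.955 = 10363
80+: 22524 * 0.941 + 28769 * 0.651 = 21195 + 18729 = 39924
Net migration: 40–59 − 390 → 11674
Giving 7225 / 7880 / 11674 / 10363 / 39924.
Dependents (band 0–19 + band 80+) = 7225 + 39924 = 47149; working-age = 29917; ratio = 47149/29917 × 100 = 157.6

157.6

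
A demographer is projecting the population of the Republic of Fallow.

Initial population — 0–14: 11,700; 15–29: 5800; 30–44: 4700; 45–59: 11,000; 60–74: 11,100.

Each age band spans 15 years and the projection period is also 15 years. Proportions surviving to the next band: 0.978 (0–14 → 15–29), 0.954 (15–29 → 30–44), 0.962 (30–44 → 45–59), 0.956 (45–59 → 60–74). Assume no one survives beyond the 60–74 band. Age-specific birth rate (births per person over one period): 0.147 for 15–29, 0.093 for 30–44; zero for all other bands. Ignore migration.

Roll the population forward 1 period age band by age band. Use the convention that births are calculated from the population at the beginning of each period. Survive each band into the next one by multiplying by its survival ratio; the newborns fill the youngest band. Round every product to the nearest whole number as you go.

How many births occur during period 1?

Numbering the bands 1..5 from youngest to oldest:
— Period 1 —
Births: 5800 × 0.147 = 853  |  4700 × 0.093 = 437 → total 1290
Band 2: 11700 × 0.978 = 11443
Band 3: 5800 × 0.954 = 5533
Band 4: 4700 × 0.962 = 4521
Band 5: 11000 × 0.956 = 10516
Giving 1290 / 11443 / 5533 / 4521 / 10516.

1290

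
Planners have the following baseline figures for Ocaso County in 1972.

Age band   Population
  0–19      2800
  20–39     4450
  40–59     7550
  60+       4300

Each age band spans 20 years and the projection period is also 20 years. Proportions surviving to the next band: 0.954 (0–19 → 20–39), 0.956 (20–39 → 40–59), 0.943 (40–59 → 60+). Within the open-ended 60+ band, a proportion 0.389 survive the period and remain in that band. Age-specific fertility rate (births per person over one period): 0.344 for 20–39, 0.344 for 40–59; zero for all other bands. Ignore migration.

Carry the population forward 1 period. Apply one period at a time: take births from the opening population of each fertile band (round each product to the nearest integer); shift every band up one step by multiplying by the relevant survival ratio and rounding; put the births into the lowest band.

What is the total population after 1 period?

Period 1.
Births: 4450 * 0.344 = 1531  |  7550 * 0.344 = 2597 — total 4128
20–39: 2800 * 0.954 = 2671
40–59: 4450 * 0.956 = 4254
60+: 7550 * 0.943 + 4300 * 0.389 = 7120 + 1673 = 8793
End of period: [4128, 2671, 4254, 8793]
Total after period 1: 4128 + 2671 + 4254 + 8793 = 19846

19846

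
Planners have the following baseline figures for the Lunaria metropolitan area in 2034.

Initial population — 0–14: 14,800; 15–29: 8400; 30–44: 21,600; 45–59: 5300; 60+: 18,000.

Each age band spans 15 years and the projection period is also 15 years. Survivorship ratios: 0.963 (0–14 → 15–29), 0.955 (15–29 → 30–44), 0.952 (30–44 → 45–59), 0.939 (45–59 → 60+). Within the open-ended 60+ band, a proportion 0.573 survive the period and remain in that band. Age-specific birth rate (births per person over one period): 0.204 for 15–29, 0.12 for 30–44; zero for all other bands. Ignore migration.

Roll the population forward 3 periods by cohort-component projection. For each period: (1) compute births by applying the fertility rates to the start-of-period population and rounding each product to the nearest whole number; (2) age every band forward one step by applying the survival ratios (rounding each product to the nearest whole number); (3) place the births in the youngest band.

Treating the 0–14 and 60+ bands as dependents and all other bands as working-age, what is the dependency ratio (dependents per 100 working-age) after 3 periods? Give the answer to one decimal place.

124.7

[period 1]
Births: 8400 * 0.204 = 1714  |  21600 * 0.12 = 2592 → total 4306
15–29: 14800 * 0.963 = 14252
30–44: 8400 * 0.955 = 8022
45–59: 21600 * 0.952 = 20563
60+: 5300 * 0.939 + 18000 * 0.573 = 4977 + 10314 = 15291
→ [4306, 14252, 8022, 20563, 15291]
[period 2]
Births: 14252 * 0.204 = 2907  |  8022 * 0.12 = 963 → total 3870
15–29: 4306 * 0.963 = 4147
30–44: 14252 * 0.955 = 13611
45–59: 8022 * 0.952 = 7637
60+: 20563 * 0.939 + 15291 * 0.573 = 19309 + 8762 = 28071
→ [3870, 4147, 13611, 7637, 28071]
[period 3]
Births: 4147 * 0.204 = 846  |  13611 * 0.12 = 1633 → total 2479
15–29: 3870 * 0.963 = 3727
30–44: 4147 * 0.955 = 3960
45–59: 13611 * 0.952 = 12958
60+: 7637 * 0.939 + 28071 * 0.573 = 7171 + 16085 = 23256
→ [2479, 3727, 3960, 12958, 23256]
Dependents (band 0–14 + band 60+) = 2479 + 23256 = 25735; working-age = 20645; ratio = 25735/20645 × 100 = 124.7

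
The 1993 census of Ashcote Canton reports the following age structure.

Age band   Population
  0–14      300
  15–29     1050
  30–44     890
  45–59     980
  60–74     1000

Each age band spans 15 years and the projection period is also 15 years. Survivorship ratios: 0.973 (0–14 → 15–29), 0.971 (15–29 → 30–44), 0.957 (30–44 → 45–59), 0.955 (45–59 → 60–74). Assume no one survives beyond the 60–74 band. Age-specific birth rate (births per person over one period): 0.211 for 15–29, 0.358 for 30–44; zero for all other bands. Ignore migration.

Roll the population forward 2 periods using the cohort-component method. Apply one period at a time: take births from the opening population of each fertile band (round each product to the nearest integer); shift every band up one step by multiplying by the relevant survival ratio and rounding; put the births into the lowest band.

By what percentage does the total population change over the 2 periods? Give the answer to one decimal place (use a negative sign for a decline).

-28.3

Numbering the bands 1..5 from youngest to oldest:
Period 1.
Births: 1050 × 0.211 = 222, 890 × 0.358 = 319 — total 541
Band 2: 300 × 0.973 = 292
Band 3: 1050 × 0.971 = 1020
Band 4: 890 × 0.957 = 852
Band 5: 980 × 0.955 = 936
End of period: [541, 292, 1020, 852, 936]
Period 2.
Births: 292 × 0.211 = 62, 1020 × 0.358 = 365 — total 427
Band 2: 541 × 0.973 = 526
Band 3: 292 × 0.971 = 284
Band 4: 1020 × 0.957 = 976
Band 5: 852 × 0.955 = 814
End of period: [427, 526, 284, 976, 814]
Total: 4220 → 3027; change = -1193; percentage change = -28.3%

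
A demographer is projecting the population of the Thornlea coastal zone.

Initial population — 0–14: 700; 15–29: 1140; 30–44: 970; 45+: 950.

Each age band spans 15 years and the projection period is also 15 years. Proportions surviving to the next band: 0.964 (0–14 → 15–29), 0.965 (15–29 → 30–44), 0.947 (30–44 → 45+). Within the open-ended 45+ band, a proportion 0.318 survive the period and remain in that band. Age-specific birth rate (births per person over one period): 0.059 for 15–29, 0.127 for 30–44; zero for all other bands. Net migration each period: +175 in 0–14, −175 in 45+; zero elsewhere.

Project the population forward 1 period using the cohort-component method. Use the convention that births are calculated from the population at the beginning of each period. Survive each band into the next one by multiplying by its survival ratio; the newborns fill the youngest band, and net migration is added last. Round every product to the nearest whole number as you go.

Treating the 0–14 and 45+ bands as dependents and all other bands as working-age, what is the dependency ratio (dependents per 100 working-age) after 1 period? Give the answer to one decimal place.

Call the bands 1 to 4, youngest first.
Period 1.
Births: 1140 * 0.059 = 67  |  970 * 0.127 = 123 → 190
Band 2: 700 * 0.964 = 675
Band 3: 1140 * 0.965 = 1100
Band 4: 970 * 0.947 + 950 * 0.318 = 919 + 302 = 1221
Net migration: Band 1 + 175 → 365; Band 4 − 175 → 1046
Giving 365 / 675 / 1100 / 1046.
Dependents (band 0–14 + band 45+) = 365 + 1046 = 1411; working-age = 1775; ratio = 1411/1775 × 100 = 79.5

79.5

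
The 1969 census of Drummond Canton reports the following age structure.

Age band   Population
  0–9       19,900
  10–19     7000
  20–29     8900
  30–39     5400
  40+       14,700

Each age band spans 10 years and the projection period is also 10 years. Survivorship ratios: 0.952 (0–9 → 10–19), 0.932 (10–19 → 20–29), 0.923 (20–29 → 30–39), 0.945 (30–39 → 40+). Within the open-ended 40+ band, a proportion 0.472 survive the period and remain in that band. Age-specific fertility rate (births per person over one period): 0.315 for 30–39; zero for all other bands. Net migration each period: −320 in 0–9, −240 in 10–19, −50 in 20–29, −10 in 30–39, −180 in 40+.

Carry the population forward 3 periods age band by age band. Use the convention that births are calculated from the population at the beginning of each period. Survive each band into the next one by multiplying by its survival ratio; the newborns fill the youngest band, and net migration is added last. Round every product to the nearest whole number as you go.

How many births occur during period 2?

2585

Period 1.
Births: 5400 × 0.315 = 1701
10–19: 19900 × 0.952 = 18945
20–29: 7000 × 0.932 = 6524
30–39: 8900 × 0.923 = 8215
40+: 5400 × 0.945 + 14700 × 0.472 = 5103 + 6938 = 12041
Net migration: 0–9 − 320 → 1381; 10–19 − 240 → 18705; 20–29 − 50 → 6474; 30–39 − 10 → 8205; 40+ − 180 → 11861
Giving 1381 / 18705 / 6474 / 8205 / 11861.
Period 2.
Births: 8205 × 0.315 = 2585
10–19: 1381 × 0.952 = 1315
20–29: 18705 × 0.932 = 17433
30–39: 6474 × 0.923 = 5976
40+: 8205 × 0.945 + 11861 × 0.472 = 7754 + 5598 = 13352
Net migration: 0–9 − 320 → 2265; 10–19 − 240 → 1075; 20–29 − 50 → 17383; 30–39 − 10 → 5966; 40+ − 180 → 13172
Giving 2265 / 1075 / 17383 / 5966 / 13172.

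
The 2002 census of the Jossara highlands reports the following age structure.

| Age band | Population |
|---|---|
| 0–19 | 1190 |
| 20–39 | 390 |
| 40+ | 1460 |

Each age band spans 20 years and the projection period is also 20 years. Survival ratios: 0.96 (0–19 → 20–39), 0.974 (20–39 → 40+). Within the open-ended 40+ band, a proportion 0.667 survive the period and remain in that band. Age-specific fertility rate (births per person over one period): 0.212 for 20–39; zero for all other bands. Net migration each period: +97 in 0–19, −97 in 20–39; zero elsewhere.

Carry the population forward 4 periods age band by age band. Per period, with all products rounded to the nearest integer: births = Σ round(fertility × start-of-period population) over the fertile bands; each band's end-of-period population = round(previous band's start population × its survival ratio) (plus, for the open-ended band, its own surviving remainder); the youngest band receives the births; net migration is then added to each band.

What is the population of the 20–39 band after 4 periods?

Period 1:
Births: 390 * 0.212 = 83
20–39: 1190 * 0.96 = 1142
40+: 390 * 0.974 + 1460 * 0.667 = 380 + 974 = 1354
Net migration: 0–19 + 97 → 180; 20–39 − 97 → 1045
Population now: 0–19=180, 20–39=1045, 40+=1354
Period 2:
Births: 1045 * 0.212 = 222
20–39: 180 * 0.96 = 173
40+: 1045 * 0.974 + 1354 * 0.667 = 1018 + 903 = 1921
Net migration: 0–19 + 97 → 319; 20–39 − 97 → 76
Population now: 0–19=319, 20–39=76, 40+=1921
Period 3:
Births: 76 * 0.212 = 16
20–39: 319 * 0.96 = 306
40+: 76 * 0.974 + 1921 * 0.667 = 74 + 1281 = 1355
Net migration: 0–19 + 97 → 113; 20–39 − 97 → 209
Population now: 0–19=113, 20–39=209, 40+=1355
Period 4:
Births: 209 * 0.212 = 44
20–39: 113 * 0.96 = 108
40+: 209 * 0.974 + 1355 * 0.667 = 204 + 904 = 1108
Net migration: 0–19 + 97 → 141; 20–39 − 97 → 11
Population now: 0–19=141, 20–39=11, 40+=1108

11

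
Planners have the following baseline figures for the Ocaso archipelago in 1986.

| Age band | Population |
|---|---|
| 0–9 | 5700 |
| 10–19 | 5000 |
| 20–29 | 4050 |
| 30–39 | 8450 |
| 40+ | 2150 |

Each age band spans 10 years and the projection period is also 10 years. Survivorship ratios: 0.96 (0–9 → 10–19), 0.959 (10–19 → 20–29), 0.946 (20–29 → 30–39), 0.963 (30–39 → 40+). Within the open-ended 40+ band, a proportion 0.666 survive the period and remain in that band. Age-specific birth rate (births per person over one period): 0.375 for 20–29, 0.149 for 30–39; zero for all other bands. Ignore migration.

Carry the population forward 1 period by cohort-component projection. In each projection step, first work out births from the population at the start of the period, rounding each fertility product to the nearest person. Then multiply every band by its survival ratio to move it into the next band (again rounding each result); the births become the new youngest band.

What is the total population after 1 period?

Let group 1 be 0–9 through group 5 = 40+.
Period 1:
Births: 4050 × 0.375 = 1519 ; 8450 × 0.149 = 1259 → 2778
Group 2: 5700 × 0.96 = 5472
Group 3: 5000 × 0.959 = 4795
Group 4: 4050 × 0.946 = 3831
Group 5: 8450 × 0.963 + 2150 × 0.666 = 8137 + 1432 = 9569
Population now: 0–9=2778, 10–19=5472, 20–29=4795, 30–39=3831, 40+=9569
Total after period 1: 2778 + 5472 + 4795 + 3831 + 9569 = 26445

26445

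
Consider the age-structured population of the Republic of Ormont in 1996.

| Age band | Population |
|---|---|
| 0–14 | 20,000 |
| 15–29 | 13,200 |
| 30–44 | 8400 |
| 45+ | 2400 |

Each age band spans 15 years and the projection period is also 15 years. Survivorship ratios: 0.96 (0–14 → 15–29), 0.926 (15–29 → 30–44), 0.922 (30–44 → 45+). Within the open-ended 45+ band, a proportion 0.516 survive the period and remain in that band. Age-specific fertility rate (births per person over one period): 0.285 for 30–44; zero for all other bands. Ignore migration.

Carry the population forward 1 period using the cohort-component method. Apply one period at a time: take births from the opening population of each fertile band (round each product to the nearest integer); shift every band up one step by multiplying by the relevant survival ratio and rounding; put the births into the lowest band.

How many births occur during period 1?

Call the bands 1 to 4, youngest first.
Period 1.
Births: 8400 × 0.285 = 2394
Band 2: 20000 × 0.96 = 19200
Band 3: 13200 × 0.926 = 12223
Band 4: 8400 × 0.922 + 2400 × 0.516 = 7745 + 1238 = 8983
Population now: 0–14=2394, 15–29=19200, 30–44=12223, 45+=8983

2394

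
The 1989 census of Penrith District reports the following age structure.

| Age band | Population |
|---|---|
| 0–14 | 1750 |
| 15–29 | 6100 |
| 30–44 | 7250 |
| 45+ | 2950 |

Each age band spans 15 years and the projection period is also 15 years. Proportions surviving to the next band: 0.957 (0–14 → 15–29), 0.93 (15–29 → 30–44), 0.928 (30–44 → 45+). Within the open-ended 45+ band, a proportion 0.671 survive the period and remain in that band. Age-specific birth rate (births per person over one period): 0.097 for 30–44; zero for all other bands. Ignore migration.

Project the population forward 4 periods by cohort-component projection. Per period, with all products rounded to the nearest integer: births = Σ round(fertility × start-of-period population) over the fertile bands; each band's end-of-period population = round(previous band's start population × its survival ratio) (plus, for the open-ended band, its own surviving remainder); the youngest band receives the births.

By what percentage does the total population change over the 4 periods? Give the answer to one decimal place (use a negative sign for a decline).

Call the bands 1 to 4, youngest first.
Period 1.
Births: 7250 × 0.097 = 703
Band 2: 1750 × 0.957 = 1675
Band 3: 6100 × 0.93 = 5673
Band 4: 7250 × 0.928 + 2950 × 0.671 = 6728 + 1979 = 8707
→ [703, 1675, 5673, 8707]
Period 2.
Births: 5673 × 0.097 = 550
Band 2: 703 × 0.957 = 673
Band 3: 1675 × 0.93 = 1558
Band 4: 5673 × 0.928 + 8707 × 0.671 = 5265 + 5842 = 11107
→ [550, 673, 1558, 11107]
Period 3.
Births: 1558 × 0.097 = 151
Band 2: 550 × 0.957 = 526
Band 3: 673 × 0.93 = 626
Band 4: 1558 × 0.928 + 11107 × 0.671 = 1446 + 7453 = 8899
→ [151, 526, 626, 8899]
Period 4.
Births: 626 × 0.097 = 61
Band 2: 151 × 0.957 = 145
Band 3: 526 × 0.93 = 489
Band 4: 626 × 0.928 + 8899 × 0.671 = 581 + 5971 = 6552
→ [61, 145, 489, 6552]
Total: 18050 → 7247; change = -10803; percentage change = -59.9%

-59.9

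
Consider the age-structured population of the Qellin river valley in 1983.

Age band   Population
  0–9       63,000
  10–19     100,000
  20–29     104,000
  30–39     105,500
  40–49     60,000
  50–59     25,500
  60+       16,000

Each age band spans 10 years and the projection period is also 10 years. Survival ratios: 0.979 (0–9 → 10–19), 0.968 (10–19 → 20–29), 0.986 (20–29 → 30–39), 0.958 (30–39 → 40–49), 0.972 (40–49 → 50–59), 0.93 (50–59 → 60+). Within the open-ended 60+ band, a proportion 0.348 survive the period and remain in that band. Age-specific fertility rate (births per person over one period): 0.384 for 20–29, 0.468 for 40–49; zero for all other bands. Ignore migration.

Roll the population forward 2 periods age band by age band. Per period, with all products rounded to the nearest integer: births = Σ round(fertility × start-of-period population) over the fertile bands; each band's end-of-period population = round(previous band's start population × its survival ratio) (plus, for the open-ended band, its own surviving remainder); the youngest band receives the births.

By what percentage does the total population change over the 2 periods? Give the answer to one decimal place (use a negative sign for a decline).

Call the groups 1 to 7, youngest first.
— Period 1 —
Births: 104000 * 0.384 = 39936 ; 60000 * 0.468 = 28080 → 68016
Group 2: 63000 * 0.979 = 61677
Group 3: 100000 * 0.968 = 96800
Group 4: 104000 * 0.986 = 102544
Group 5: 105500 * 0.958 = 101069
Group 6: 60000 * 0.972 = 58320
Group 7: 25500 * 0.93 + 16000 * 0.348 = 23715 + 5568 = 29283
Population now: 0–9=68016, 10–19=61677, 20–29=96800, 30–39=102544, 40–49=101069, 50–59=58320, 60+=29283
— Period 2 —
Births: 96800 * 0.384 = 37171 ; 101069 * 0.468 = 47300 → 84471
Group 2: 68016 * 0.979 = 66588
Group 3: 61677 * 0.968 = 59703
Group 4: 96800 * 0.986 = 95445
Group 5: 102544 * 0.958 = 98237
Group 6: 101069 * 0.972 = 98239
Group 7: 58320 * 0.93 + 29283 * 0.348 = 54238 + 10190 = 64428
Population now: 0–9=84471, 10–19=66588, 20–29=59703, 30–39=95445, 40–49=98237, 50–59=98239, 60+=64428
Total: 474000 → 567111; change = 93111; percentage change = 19.6%

19.6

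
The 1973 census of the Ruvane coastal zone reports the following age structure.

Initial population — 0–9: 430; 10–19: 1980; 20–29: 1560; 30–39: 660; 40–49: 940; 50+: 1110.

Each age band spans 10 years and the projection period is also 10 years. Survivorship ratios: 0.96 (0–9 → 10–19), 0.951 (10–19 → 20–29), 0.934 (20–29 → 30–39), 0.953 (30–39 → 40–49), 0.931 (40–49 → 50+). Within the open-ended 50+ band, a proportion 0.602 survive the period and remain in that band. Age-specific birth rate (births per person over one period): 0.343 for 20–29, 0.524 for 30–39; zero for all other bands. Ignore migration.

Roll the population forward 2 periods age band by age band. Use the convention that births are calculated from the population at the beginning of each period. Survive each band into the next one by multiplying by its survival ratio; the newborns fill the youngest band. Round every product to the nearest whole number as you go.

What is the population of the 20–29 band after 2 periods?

393

— Period 1 —
Births: 1560 * 0.343 = 535 ; 660 * 0.524 = 346 ⇒ total 881
10–19: 430 * 0.96 = 413
20–29: 1980 * 0.951 = 1883
30–39: 1560 * 0.934 = 1457
40–49: 660 * 0.953 = 629
50+: 940 * 0.931 + 1110 * 0.602 = 875 + 668 = 1543
Population now: 0–9=881, 10–19=413, 20–29=1883, 30–39=1457, 40–49=629, 50+=1543
— Period 2 —
Births: 1883 * 0.343 = 646 ; 1457 * 0.524 = 763 ⇒ total 1409
10–19: 881 * 0.96 = 846
20–29: 413 * 0.951 = 393
30–39: 1883 * 0.934 = 1759
40–49: 1457 * 0.953 = 1389
50+: 629 * 0.931 + 1543 * 0.602 = 586 + 929 = 1515
Population now: 0–9=1409, 10–19=846, 20–29=393, 30–39=1759, 40–49=1389, 50+=1515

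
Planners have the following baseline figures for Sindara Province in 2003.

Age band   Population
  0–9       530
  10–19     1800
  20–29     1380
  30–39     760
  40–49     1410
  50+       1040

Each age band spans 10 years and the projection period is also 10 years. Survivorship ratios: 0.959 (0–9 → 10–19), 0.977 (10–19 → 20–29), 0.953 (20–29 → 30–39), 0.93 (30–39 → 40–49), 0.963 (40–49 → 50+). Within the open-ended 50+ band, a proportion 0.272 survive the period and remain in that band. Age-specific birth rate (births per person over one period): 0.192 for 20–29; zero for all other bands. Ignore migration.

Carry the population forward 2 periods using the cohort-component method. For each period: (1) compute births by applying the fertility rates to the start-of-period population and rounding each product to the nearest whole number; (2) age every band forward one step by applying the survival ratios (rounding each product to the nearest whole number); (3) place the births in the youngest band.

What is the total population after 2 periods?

[period 1]
Births: 1380 × 0.192 = 265
10–19: 530 × 0.959 = 508
20–29: 1800 × 0.977 = 1759
30–39: 1380 × 0.953 = 1315
40–49: 760 × 0.93 = 707
50+: 1410 × 0.963 + 1040 × 0.272 = 1358 + 283 = 1641
End of period: [265, 508, 1759, 1315, 707, 1641]
[period 2]
Births: 1759 × 0.192 = 338
10–19: 265 × 0.959 = 254
20–29: 508 × 0.977 = 496
30–39: 1759 × 0.953 = 1676
40–49: 1315 × 0.93 = 1223
50+: 707 × 0.963 + 1641 × 0.272 = 681 + 446 = 1127
End of period: [338, 254, 496, 1676, 1223, 1127]
Total after period 2: 338 + 254 + 496 + 1676 + 1223 + 1127 = 5114

5114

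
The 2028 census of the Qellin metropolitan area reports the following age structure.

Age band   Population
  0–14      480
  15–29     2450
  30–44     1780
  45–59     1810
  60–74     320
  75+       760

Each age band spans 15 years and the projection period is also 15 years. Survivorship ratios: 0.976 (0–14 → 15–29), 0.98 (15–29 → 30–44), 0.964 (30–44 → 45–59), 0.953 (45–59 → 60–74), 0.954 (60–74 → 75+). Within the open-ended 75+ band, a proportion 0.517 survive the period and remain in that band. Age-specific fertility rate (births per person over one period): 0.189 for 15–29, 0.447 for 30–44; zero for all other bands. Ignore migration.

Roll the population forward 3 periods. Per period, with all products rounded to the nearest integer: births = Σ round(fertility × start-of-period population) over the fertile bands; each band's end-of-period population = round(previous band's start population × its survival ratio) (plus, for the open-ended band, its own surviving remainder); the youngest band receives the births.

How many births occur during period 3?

(Bands numbered youngest = 1 to oldest = 6.)
Period 1:
Births: 2450 × 0.189 = 463, 1780 × 0.447 = 796 ⇒ total 1259
Band 2: 480 × 0.976 = 468
Band 3: 2450 × 0.98 = 2401
Band 4: 1780 × 0.964 = 1716
Band 5: 1810 × 0.953 = 1725
Band 6: 320 × 0.954 + 760 × 0.517 = 305 + 393 = 698
Giving 1259 / 468 / 2401 / 1716 / 1725 / 698.
Period 2:
Births: 468 × 0.189 = 88, 2401 × 0.447 = 1073 ⇒ total 1161
Band 2: 1259 × 0.976 = 1229
Band 3: 468 × 0.98 = 459
Band 4: 2401 × 0.964 = 2315
Band 5: 1716 × 0.953 = 1635
Band 6: 1725 × 0.954 + 698 × 0.517 = 1646 + 361 = 2007
Giving 1161 / 1229 / 459 / 2315 / 1635 / 2007.
Period 3:
Births: 1229 × 0.189 = 232, 459 × 0.447 = 205 ⇒ total 437
Band 2: 1161 × 0.976 = 1133
Band 3: 1229 × 0.98 = 1204
Band 4: 459 × 0.964 = 442
Band 5: 2315 × 0.953 = 2206
Band 6: 1635 × 0.954 + 2007 × 0.517 = 1560 + 1038 = 2598
Giving 437 / 1133 / 1204 / 442 / 2206 / 2598.

437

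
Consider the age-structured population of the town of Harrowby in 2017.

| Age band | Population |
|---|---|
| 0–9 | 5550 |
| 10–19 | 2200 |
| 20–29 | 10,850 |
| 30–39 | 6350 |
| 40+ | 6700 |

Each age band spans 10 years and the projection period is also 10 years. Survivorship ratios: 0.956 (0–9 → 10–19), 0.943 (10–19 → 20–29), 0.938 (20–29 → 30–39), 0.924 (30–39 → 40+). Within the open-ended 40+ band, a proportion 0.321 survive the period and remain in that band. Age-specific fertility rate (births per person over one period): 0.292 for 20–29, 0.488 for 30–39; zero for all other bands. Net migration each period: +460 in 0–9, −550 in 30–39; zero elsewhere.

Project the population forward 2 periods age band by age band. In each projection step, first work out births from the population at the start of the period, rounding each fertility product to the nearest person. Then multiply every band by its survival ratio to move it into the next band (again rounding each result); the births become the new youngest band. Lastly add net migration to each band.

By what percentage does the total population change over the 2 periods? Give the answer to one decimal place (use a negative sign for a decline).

-5.0

Period 1:
Births: 10850 × 0.292 = 3168, 6350 × 0.488 = 3099 — total 6267
10–19: 5550 × 0.956 = 5306
20–29: 2200 × 0.943 = 2075
30–39: 10850 × 0.938 = 10177
40+: 6350 × 0.924 + 6700 × 0.321 = 5867 + 2151 = 8018
Net migration: 0–9 + 460 → 6727; 30–39 − 550 → 9627
Population now: 0–9=6727, 10–19=5306, 20–29=2075, 30–39=9627, 40+=8018
Period 2:
Births: 2075 × 0.292 = 606, 9627 × 0.488 = 4698 — total 5304
10–19: 6727 × 0.956 = 6431
20–29: 5306 × 0.943 = 5004
30–39: 2075 × 0.938 = 1946
40+: 9627 × 0.924 + 8018 × 0.321 = 8895 + 2574 = 11469
Net migration: 0–9 + 460 → 5764; 30–39 − 550 → 1396
Population now: 0–9=5764, 10–19=6431, 20–29=5004, 30–39=1396, 40+=11469
Total: 31650 → 30064; change = -1586; percentage change = -5.0%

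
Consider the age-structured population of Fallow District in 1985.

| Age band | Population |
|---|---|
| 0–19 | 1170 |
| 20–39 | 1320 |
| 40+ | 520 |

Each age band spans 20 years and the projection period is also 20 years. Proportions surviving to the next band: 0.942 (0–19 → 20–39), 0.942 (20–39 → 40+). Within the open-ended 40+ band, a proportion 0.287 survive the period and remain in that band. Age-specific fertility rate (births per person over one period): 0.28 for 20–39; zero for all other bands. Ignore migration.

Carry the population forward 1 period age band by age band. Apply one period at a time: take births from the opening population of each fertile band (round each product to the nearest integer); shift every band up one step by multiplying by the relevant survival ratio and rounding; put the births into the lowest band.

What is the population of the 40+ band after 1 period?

— Period 1 —
Births: 1320 × 0.28 = 370
20–39: 1170 × 0.942 = 1102
40+: 1320 × 0.942 + 520 × 0.287 = 1243 + 149 = 1392
End of period: [370, 1102, 1392]

1392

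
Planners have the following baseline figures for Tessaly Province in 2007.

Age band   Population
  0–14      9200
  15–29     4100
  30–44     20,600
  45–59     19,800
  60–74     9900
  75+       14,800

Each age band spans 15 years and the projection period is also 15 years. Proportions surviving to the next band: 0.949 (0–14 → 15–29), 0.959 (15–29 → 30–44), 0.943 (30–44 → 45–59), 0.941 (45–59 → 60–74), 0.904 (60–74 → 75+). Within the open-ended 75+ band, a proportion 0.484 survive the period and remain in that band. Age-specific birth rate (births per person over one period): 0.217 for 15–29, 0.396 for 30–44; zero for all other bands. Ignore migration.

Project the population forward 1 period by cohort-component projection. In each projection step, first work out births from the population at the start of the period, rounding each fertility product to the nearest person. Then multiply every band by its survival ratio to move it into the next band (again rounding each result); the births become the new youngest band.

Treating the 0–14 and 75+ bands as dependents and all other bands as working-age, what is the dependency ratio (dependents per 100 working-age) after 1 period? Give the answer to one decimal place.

Period 1:
Births: 4100 × 0.217 = 890 ; 20600 × 0.396 = 8158 → 9048
15–29: 9200 × 0.949 = 8731
30–44: 4100 × 0.959 = 3932
45–59: 20600 × 0.943 = 19426
60–74: 19800 × 0.941 = 18632
75+: 9900 × 0.904 + 14800 × 0.484 = 8950 + 7163 = 16113
Giving 9048 / 8731 / 3932 / 19426 / 18632 / 16113.
Dependents (band 0–14 + band 75+) = 9048 + 16113 = 25161; working-age = 50721; ratio = 25161/50721 × 100 = 49.6

49.6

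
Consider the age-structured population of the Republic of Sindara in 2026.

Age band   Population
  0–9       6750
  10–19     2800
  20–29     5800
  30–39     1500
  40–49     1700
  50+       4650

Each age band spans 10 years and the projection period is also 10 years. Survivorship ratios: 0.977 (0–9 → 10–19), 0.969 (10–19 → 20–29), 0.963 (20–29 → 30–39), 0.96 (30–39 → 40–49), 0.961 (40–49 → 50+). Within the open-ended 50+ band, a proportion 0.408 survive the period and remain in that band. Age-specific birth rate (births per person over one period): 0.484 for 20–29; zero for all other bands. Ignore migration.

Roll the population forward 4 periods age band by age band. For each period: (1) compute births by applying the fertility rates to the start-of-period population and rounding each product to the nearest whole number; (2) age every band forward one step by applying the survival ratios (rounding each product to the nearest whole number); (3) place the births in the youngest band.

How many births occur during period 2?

Call the groups 1 to 6, youngest first.
Period 1:
Births: 5800 * 0.484 = 2807
Group 2: 6750 * 0.977 = 6595
Group 3: 2800 * 0.969 = 2713
Group 4: 5800 * 0.963 = 5585
Group 5: 1500 * 0.96 = 1440
Group 6: 1700 * 0.961 + 4650 * 0.408 = 1634 + 1897 = 3531
Population now: 0–9=2807, 10–19=6595, 20–29=2713, 30–39=5585, 40–49=1440, 50+=3531
Period 2:
Births: 2713 * 0.484 = 1313
Group 2: 2807 * 0.977 = 2742
Group 3: 6595 * 0.969 = 6391
Group 4: 2713 * 0.963 = 2613
Group 5: 5585 * 0.96 = 5362
Group 6: 1440 * 0.961 + 3531 * 0.408 = 1384 + 1441 = 2825
Population now: 0–9=1313, 10–19=2742, 20–29=6391, 30–39=2613, 40–49=5362, 50+=2825

1313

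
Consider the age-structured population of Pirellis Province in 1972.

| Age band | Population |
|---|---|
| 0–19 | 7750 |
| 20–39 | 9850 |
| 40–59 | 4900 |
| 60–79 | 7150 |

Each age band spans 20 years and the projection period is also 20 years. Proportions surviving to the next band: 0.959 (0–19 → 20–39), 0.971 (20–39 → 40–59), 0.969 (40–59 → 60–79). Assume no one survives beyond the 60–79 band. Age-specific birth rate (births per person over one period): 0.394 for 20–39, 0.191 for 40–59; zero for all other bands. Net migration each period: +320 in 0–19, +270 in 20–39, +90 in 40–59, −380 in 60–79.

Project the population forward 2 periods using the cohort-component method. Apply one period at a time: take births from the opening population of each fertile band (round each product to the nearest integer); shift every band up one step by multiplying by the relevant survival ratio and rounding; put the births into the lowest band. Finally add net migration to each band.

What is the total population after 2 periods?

Numbering the groups 1..4 from youngest to oldest:
— Period 1 —
Births: 9850 × 0.394 = 3881 ; 4900 × 0.191 = 936 — total 4817
Group 2: 7750 × 0.959 = 7432
Group 3: 9850 × 0.971 = 9564
Group 4: 4900 × 0.969 = 4748
Net migration: Group 1 + 320 → 5137; Group 2 + 270 → 7702; Group 3 + 90 → 9654; Group 4 − 380 → 4368
→ [5137, 7702, 9654, 4368]
— Period 2 —
Births: 7702 × 0.394 = 3035 ; 9654 × 0.191 = 1844 — total 4879
Group 2: 5137 × 0.959 = 4926
Group 3: 7702 × 0.971 = 7479
Group 4: 9654 × 0.969 = 9355
Net migration: Group 1 + 320 → 5199; Group 2 + 270 → 5196; Group 3 + 90 → 7569; Group 4 − 380 → 8975
→ [5199, 5196, 7569, 8975]
Total after period 2: 5199 + 5196 + 7569 + 8975 = 26939

26939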